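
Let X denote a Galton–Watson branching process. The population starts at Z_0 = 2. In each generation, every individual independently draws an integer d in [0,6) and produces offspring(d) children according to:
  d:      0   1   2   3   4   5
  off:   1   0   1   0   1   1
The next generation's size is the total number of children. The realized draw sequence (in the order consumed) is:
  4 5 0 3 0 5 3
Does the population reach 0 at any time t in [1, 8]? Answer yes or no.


yes

gen 0: Z_0=2, draws=[4, 5], offspring=[1, 1], Z_1=2
gen 1: Z_1=2, draws=[0, 3], offspring=[1, 0], Z_2=1
gen 2: Z_2=1, draws=[0], offspring=[1], Z_3=1
gen 3: Z_3=1, draws=[5], offspring=[1], Z_4=1
gen 4: Z_4=1, draws=[3], offspring=[0], Z_5=0
gen 5: Z_5=0, draws=[], offspring=[], Z_6=0
gen 6: Z_6=0, draws=[], offspring=[], Z_7=0
gen 7: Z_7=0, draws=[], offspring=[], Z_8=0


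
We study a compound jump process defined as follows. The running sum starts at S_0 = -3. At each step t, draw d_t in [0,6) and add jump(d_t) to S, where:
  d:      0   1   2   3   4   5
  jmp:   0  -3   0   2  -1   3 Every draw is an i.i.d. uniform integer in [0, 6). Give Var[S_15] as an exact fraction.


685/12

Outcome values over d=0..5: [0, -3, 0, 2, -1, 3]
Σy = 1, Σy² = 23, M = 6
μ = 1/6 = 1/6,  σ² = 23/6 − (1/6)² = 137/36
Independent increments: Var[S_15] = 15·σ² = 15·(137/36) = 685/12


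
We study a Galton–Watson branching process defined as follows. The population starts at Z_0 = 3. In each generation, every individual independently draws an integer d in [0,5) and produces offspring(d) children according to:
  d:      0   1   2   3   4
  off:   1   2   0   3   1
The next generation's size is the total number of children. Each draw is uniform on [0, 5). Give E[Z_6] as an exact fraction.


Outcome values over d=0..4: [1, 2, 0, 3, 1]
Σy = 7, Σy² = 15, M = 5
μ = 7/5 = 7/5,  σ² = 15/5 − (7/5)² = 26/25
E[Z_0] = 3
E[Z_1] = 7/5·E[Z_0] = 21/5
E[Z_2] = 7/5·E[Z_1] = 147/25
E[Z_3] = 7/5·E[Z_2] = 1029/125
E[Z_4] = 7/5·E[Z_3] = 7203/625
E[Z_5] = 7/5·E[Z_4] = 50421/3125
E[Z_6] = 7/5·E[Z_5] = 352947/15625

352947/15625


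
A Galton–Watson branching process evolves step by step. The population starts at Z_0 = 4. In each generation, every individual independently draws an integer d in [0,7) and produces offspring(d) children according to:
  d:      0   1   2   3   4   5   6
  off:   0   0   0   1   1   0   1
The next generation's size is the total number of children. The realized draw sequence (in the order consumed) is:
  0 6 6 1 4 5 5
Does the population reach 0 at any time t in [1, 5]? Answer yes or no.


yes

gen 0: Z_0=4, draws=[0, 6, 6, 1], offspring=[0, 1, 1, 0], Z_1=2
gen 1: Z_1=2, draws=[4, 5], offspring=[1, 0], Z_2=1
gen 2: Z_2=1, draws=[5], offspring=[0], Z_3=0
gen 3: Z_3=0, draws=[], offspring=[], Z_4=0
gen 4: Z_4=0, draws=[], offspring=[], Z_5=0


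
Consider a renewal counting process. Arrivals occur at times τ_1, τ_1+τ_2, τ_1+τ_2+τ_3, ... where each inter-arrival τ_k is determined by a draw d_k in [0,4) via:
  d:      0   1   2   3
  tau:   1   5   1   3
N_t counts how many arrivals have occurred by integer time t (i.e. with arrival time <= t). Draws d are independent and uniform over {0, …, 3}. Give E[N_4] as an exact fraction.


Inter-arrival values over d=0..3: [1, 5, 1, 3]
Each d has probability 1/4, so the pmf of τ is: f(1) = 1/2, f(3) = 1/4, f(5) = 1/4
Renewal equation for m(n) = E[N_n]: condition on τ_1 = k (if k <= n, one arrival plus a fresh copy on the remaining n−k steps): m(n) = F(n) + Σ_{k<=n} f(k)·m(n−k), where F(n) = P(τ <= n) and m(0) = 0
m(1) = F(1) = 1/2
m(2) = F(2) + f(1)·m(1) = 1/2 + 1/2·1/2 = 3/4
m(3) = F(3) + f(1)·m(2) = 3/4 + 1/2·3/4 = 9/8
m(4) = F(4) + f(1)·m(3) + f(3)·m(1) = 3/4 + 1/2·9/8 + 1/4·1/2 = 23/16
E[N_4] = m(4) = 23/16

23/16


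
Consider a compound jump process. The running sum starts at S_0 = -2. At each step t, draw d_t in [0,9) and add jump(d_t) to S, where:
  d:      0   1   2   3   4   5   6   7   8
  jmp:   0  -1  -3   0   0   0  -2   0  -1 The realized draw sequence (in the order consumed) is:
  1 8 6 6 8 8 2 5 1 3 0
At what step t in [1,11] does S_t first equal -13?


7

t=0: S=-2, d=1, jump=-1, S_1=-3
t=1: S=-3, d=8, jump=-1, S_2=-4
t=2: S=-4, d=6, jump=-2, S_3=-6
t=3: S=-6, d=6, jump=-2, S_4=-8
t=4: S=-8, d=8, jump=-1, S_5=-9
t=5: S=-9, d=8, jump=-1, S_6=-10
t=6: S=-10, d=2, jump=-3, S_7=-13
t=7: S=-13, d=5, jump=0, S_8=-13
t=8: S=-13, d=1, jump=-1, S_9=-14
t=9: S=-14, d=3, jump=0, S_10=-14
t=10: S=-14, d=0, jump=0, S_11=-14


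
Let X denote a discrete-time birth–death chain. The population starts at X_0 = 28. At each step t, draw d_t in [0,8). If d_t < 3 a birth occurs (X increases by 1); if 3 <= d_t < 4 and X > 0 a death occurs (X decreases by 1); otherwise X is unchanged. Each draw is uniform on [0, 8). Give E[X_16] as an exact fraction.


32

X can drop by at most 1 per step and X_0 = 28 > T = 16, so X_t >= 28 − t >= 12 > 0 for every t <= 16: the floor at 0 (the 'and X > 0' condition) never binds. Hence X_16 = X_0 + Σ_{t<16} Y_t with i.i.d. increments Y_t = y(d_t) ∈ {+1, −1, 0}.
Outcome values over d=0..7: [1, 1, 1, -1, 0, 0, 0, 0]
Σy = 2, Σy² = 4, M = 8
μ = 2/8 = 1/4,  σ² = 4/8 − (1/4)² = 7/16
E[X_16] = 28 + 16·(1/4) = 32


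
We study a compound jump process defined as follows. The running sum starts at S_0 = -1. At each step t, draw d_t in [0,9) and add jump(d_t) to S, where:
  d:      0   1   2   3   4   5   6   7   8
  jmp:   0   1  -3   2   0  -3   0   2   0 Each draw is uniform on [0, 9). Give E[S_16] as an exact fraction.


-25/9

Outcome values over d=0..8: [0, 1, -3, 2, 0, -3, 0, 2, 0]
Σy = -1, Σy² = 27, M = 9
μ = -1/9 = -1/9,  σ² = 27/9 − (-1/9)² = 242/81
E[S_16] = -1 + 16·(-1/9) = -25/9


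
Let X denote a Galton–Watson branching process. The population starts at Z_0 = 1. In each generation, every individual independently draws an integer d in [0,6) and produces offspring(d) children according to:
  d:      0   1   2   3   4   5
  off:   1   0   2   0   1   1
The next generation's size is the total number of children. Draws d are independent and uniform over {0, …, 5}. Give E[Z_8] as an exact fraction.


390625/1679616

Outcome values over d=0..5: [1, 0, 2, 0, 1, 1]
Σy = 5, Σy² = 7, M = 6
μ = 5/6 = 5/6,  σ² = 7/6 − (5/6)² = 17/36
E[Z_0] = 1
E[Z_1] = 5/6·E[Z_0] = 5/6
E[Z_2] = 5/6·E[Z_1] = 25/36
E[Z_3] = 5/6·E[Z_2] = 125/216
E[Z_4] = 5/6·E[Z_3] = 625/1296
E[Z_5] = 5/6·E[Z_4] = 3125/7776
E[Z_6] = 5/6·E[Z_5] = 15625/46656
E[Z_7] = 5/6·E[Z_6] = 78125/279936
E[Z_8] = 5/6·E[Z_7] = 390625/1679616


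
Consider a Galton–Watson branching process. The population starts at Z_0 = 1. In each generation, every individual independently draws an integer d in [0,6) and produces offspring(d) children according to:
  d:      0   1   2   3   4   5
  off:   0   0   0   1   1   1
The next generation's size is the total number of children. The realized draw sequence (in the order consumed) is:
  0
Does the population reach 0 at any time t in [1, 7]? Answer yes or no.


yes

gen 0: Z_0=1, draws=[0], offspring=[0], Z_1=0
gen 1: Z_1=0, draws=[], offspring=[], Z_2=0
gen 2: Z_2=0, draws=[], offspring=[], Z_3=0
gen 3: Z_3=0, draws=[], offspring=[], Z_4=0
gen 4: Z_4=0, draws=[], offspring=[], Z_5=0
gen 5: Z_5=0, draws=[], offspring=[], Z_6=0
gen 6: Z_6=0, draws=[], offspring=[], Z_7=0


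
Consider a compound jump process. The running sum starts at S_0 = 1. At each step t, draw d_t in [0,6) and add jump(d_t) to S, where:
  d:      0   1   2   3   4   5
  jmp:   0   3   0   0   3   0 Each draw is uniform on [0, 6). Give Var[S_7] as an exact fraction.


14

Outcome values over d=0..5: [0, 3, 0, 0, 3, 0]
Σy = 6, Σy² = 18, M = 6
μ = 6/6 = 1,  σ² = 18/6 − (1)² = 2
Independent increments: Var[S_7] = 7·σ² = 7·(2) = 14


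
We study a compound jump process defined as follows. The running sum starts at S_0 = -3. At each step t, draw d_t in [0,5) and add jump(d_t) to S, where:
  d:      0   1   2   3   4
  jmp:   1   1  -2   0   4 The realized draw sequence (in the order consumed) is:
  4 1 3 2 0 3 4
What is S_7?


5

t=0: S=-3, d=4, jump=4, S_1=1
t=1: S=1, d=1, jump=1, S_2=2
t=2: S=2, d=3, jump=0, S_3=2
t=3: S=2, d=2, jump=-2, S_4=0
t=4: S=0, d=0, jump=1, S_5=1
t=5: S=1, d=3, jump=0, S_6=1
t=6: S=1, d=4, jump=4, S_7=5


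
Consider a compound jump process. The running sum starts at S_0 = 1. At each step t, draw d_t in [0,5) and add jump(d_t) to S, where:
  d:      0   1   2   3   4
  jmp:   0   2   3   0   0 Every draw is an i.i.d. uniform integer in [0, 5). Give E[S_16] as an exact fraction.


17

Outcome values over d=0..4: [0, 2, 3, 0, 0]
Σy = 5, Σy² = 13, M = 5
μ = 5/5 = 1,  σ² = 13/5 − (1)² = 8/5
E[S_16] = 1 + 16·(1) = 17


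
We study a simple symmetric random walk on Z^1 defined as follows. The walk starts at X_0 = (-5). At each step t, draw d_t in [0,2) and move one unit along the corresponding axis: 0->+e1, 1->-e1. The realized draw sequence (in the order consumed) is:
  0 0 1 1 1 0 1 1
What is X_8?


(-7)

t=0: X=(-5), d=0 → +e1, X_1=(-4)
t=1: X=(-4), d=0 → +e1, X_2=(-3)
t=2: X=(-3), d=1 → -e1, X_3=(-4)
t=3: X=(-4), d=1 → -e1, X_4=(-5)
t=4: X=(-5), d=1 → -e1, X_5=(-6)
t=5: X=(-6), d=0 → +e1, X_6=(-5)
t=6: X=(-5), d=1 → -e1, X_7=(-6)
t=7: X=(-6), d=1 → -e1, X_8=(-7)


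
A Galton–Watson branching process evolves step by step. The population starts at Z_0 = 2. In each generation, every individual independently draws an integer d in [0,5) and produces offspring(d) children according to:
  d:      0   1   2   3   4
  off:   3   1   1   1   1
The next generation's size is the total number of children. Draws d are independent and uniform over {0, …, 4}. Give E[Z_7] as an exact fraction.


Outcome values over d=0..4: [3, 1, 1, 1, 1]
Σy = 7, Σy² = 13, M = 5
μ = 7/5 = 7/5,  σ² = 13/5 − (7/5)² = 16/25
E[Z_0] = 2
E[Z_1] = 7/5·E[Z_0] = 14/5
E[Z_2] = 7/5·E[Z_1] = 98/25
E[Z_3] = 7/5·E[Z_2] = 686/125
E[Z_4] = 7/5·E[Z_3] = 4802/625
E[Z_5] = 7/5·E[Z_4] = 33614/3125
E[Z_6] = 7/5·E[Z_5] = 235298/15625
E[Z_7] = 7/5·E[Z_6] = 1647086/78125

1647086/78125


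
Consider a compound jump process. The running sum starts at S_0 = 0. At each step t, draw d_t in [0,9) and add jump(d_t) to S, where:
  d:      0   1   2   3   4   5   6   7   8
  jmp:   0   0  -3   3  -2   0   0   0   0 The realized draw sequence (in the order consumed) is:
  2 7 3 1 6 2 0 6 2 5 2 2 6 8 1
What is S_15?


-12

t=0: S=0, d=2, jump=-3, S_1=-3
t=1: S=-3, d=7, jump=0, S_2=-3
t=2: S=-3, d=3, jump=3, S_3=0
t=3: S=0, d=1, jump=0, S_4=0
t=4: S=0, d=6, jump=0, S_5=0
t=5: S=0, d=2, jump=-3, S_6=-3
t=6: S=-3, d=0, jump=0, S_7=-3
t=7: S=-3, d=6, jump=0, S_8=-3
t=8: S=-3, d=2, jump=-3, S_9=-6
t=9: S=-6, d=5, jump=0, S_10=-6
t=10: S=-6, d=2, jump=-3, S_11=-9
t=11: S=-9, d=2, jump=-3, S_12=-12
t=12: S=-12, d=6, jump=0, S_13=-12
t=13: S=-12, d=8, jump=0, S_14=-12
t=14: S=-12, d=1, jump=0, S_15=-12


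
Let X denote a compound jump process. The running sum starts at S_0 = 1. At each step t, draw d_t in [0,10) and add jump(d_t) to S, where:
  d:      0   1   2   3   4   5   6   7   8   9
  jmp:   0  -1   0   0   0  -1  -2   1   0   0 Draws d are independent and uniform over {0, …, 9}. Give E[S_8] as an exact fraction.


-7/5

Outcome values over d=0..9: [0, -1, 0, 0, 0, -1, -2, 1, 0, 0]
Σy = -3, Σy² = 7, M = 10
μ = -3/10 = -3/10,  σ² = 7/10 − (-3/10)² = 61/100
E[S_8] = 1 + 8·(-3/10) = -7/5


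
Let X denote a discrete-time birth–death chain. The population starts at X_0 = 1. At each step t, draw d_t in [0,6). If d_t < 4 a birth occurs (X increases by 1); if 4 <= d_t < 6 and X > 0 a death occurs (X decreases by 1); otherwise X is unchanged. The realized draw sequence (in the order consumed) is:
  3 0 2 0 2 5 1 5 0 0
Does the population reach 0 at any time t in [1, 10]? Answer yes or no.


no

t=0: X=1, d=3 → birth, X_1=2
t=1: X=2, d=0 → birth, X_2=3
t=2: X=3, d=2 → birth, X_3=4
t=3: X=4, d=0 → birth, X_4=5
t=4: X=5, d=2 → birth, X_5=6
t=5: X=6, d=5 → death, X_6=5
t=6: X=5, d=1 → birth, X_7=6
t=7: X=6, d=5 → death, X_8=5
t=8: X=5, d=0 → birth, X_9=6
t=9: X=6, d=0 → birth, X_10=7


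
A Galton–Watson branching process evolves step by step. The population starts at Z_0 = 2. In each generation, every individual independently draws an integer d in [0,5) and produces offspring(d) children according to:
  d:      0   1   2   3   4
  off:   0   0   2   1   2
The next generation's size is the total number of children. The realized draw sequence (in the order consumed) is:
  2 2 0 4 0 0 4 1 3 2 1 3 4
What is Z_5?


gen 0: Z_0=2, draws=[2, 2], offspring=[2, 2], Z_1=4
gen 1: Z_1=4, draws=[0, 4, 0, 0], offspring=[0, 2, 0, 0], Z_2=2
gen 2: Z_2=2, draws=[4, 1], offspring=[2, 0], Z_3=2
gen 3: Z_3=2, draws=[3, 2], offspring=[1, 2], Z_4=3
gen 4: Z_4=3, draws=[1, 3, 4], offspring=[0, 1, 2], Z_5=3

3


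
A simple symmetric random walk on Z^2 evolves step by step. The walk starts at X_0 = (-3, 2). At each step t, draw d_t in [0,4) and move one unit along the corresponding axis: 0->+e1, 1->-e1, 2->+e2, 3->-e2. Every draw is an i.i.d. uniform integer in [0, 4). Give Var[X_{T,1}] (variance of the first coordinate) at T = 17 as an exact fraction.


17/2

Outcome values over d=0..3: [1, -1, 0, 0]
Σy = 0, Σy² = 2, M = 4
μ = 0/4 = 0,  σ² = 2/4 − (0)² = 1/2
Independent increments: Var[X_17] = 17·σ² = 17·(1/2) = 17/2


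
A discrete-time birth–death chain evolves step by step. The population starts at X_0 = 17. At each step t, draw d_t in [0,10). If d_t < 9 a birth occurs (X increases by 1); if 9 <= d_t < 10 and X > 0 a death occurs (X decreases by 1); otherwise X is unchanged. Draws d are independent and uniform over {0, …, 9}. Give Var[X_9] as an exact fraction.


81/25

X can drop by at most 1 per step and X_0 = 17 > T = 9, so X_t >= 17 − t >= 8 > 0 for every t <= 9: the floor at 0 (the 'and X > 0' condition) never binds. Hence X_9 = X_0 + Σ_{t<9} Y_t with i.i.d. increments Y_t = y(d_t) ∈ {+1, −1, 0}.
Outcome values over d=0..9: [1, 1, 1, 1, 1, 1, 1, 1, 1, -1]
Σy = 8, Σy² = 10, M = 10
μ = 8/10 = 4/5,  σ² = 10/10 − (4/5)² = 9/25
Independent increments: Var[X_9] = 9·σ² = 9·(9/25) = 81/25


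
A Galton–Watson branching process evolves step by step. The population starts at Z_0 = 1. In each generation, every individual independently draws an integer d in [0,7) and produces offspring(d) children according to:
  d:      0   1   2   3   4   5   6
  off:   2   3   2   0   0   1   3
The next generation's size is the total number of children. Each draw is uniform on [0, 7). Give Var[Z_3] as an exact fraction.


2032316/117649

Outcome values over d=0..6: [2, 3, 2, 0, 0, 1, 3]
Σy = 11, Σy² = 27, M = 7
μ = 11/7 = 11/7,  σ² = 27/7 − (11/7)² = 68/49
V_0 = 0, E_0 = 1
V_1 = 68/49·E_0 + (11/7)²·V_0 = 68/49;  E_1 = 11/7
V_2 = 68/49·E_1 + (11/7)²·V_1 = 13464/2401;  E_2 = 121/49
V_3 = 68/49·E_2 + (11/7)²·V_2 = 2032316/117649;  E_3 = 1331/343


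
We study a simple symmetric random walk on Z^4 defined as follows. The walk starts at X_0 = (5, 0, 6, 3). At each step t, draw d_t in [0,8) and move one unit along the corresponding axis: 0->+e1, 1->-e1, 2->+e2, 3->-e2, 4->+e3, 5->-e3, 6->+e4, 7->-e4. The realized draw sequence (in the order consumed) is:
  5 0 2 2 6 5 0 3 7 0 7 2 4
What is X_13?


(8, 2, 5, 2)

t=0: X=(5, 0, 6, 3), d=5 → -e3, X_1=(5, 0, 5, 3)
t=1: X=(5, 0, 5, 3), d=0 → +e1, X_2=(6, 0, 5, 3)
t=2: X=(6, 0, 5, 3), d=2 → +e2, X_3=(6, 1, 5, 3)
t=3: X=(6, 1, 5, 3), d=2 → +e2, X_4=(6, 2, 5, 3)
t=4: X=(6, 2, 5, 3), d=6 → +e4, X_5=(6, 2, 5, 4)
t=5: X=(6, 2, 5, 4), d=5 → -e3, X_6=(6, 2, 4, 4)
t=6: X=(6, 2, 4, 4), d=0 → +e1, X_7=(7, 2, 4, 4)
t=7: X=(7, 2, 4, 4), d=3 → -e2, X_8=(7, 1, 4, 4)
t=8: X=(7, 1, 4, 4), d=7 → -e4, X_9=(7, 1, 4, 3)
t=9: X=(7, 1, 4, 3), d=0 → +e1, X_10=(8, 1, 4, 3)
t=10: X=(8, 1, 4, 3), d=7 → -e4, X_11=(8, 1, 4, 2)
t=11: X=(8, 1, 4, 2), d=2 → +e2, X_12=(8, 2, 4, 2)
t=12: X=(8, 2, 4, 2), d=4 → +e3, X_13=(8, 2, 5, 2)


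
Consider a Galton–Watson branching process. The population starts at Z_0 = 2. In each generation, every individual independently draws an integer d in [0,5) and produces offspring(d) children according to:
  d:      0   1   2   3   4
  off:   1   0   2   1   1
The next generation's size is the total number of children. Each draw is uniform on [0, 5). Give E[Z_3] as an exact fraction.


2

Outcome values over d=0..4: [1, 0, 2, 1, 1]
Σy = 5, Σy² = 7, M = 5
μ = 5/5 = 1,  σ² = 7/5 − (1)² = 2/5
E[Z_0] = 2
E[Z_1] = 1·E[Z_0] = 2
E[Z_2] = 1·E[Z_1] = 2
E[Z_3] = 1·E[Z_2] = 2


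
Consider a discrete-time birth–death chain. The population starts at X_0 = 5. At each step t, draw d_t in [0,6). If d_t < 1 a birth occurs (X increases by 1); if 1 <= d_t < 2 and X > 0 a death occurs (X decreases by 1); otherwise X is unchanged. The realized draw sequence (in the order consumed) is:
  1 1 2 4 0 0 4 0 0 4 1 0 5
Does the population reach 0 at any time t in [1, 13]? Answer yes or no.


t=0: X=5, d=1 → death, X_1=4
t=1: X=4, d=1 → death, X_2=3
t=2: X=3, d=2 → hold, X_3=3
t=3: X=3, d=4 → hold, X_4=3
t=4: X=3, d=0 → birth, X_5=4
t=5: X=4, d=0 → birth, X_6=5
t=6: X=5, d=4 → hold, X_7=5
t=7: X=5, d=0 → birth, X_8=6
t=8: X=6, d=0 → birth, X_9=7
t=9: X=7, d=4 → hold, X_10=7
t=10: X=7, d=1 → death, X_11=6
t=11: X=6, d=0 → birth, X_12=7
t=12: X=7, d=5 → hold, X_13=7

no


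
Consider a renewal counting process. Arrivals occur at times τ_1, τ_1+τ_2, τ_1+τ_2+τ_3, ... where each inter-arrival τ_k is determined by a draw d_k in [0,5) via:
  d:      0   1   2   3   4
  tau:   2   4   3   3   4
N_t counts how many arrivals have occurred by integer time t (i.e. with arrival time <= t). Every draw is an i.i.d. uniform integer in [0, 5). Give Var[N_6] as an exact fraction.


4144/15625

Inter-arrival values over d=0..4: [2, 4, 3, 3, 4]
Each d has probability 1/5, so the pmf of τ is: f(2) = 1/5, f(3) = 2/5, f(4) = 2/5
Let p_n(j) = P(N_n = j), with p_0 = [1]. Condition on τ_1: p_n(0) = P(τ > n), and for j >= 1, p_n(j) = Σ_{k<=n} f(k)·p_{n−k}(j−1)
p_1 = [1]  (j = 0)
p_2 = [4/5, 1/5]  (j = 0..1)
p_3 = [2/5, 3/5]  (j = 0..1)
p_4 = [0, 24/25, 1/25]  (j = 0..2)
p_5 = [0, 4/5, 1/5]  (j = 0..2)
p_6 = [0, 12/25, 64/125, 1/125]  (j = 0..3)
E[N_6] = Σ j·p_6(j) = 191/125;  E[N_6²] = Σ j²·p_6(j) = 13/5
Var[N_6] = 13/5 − (191/125)² = 4144/15625


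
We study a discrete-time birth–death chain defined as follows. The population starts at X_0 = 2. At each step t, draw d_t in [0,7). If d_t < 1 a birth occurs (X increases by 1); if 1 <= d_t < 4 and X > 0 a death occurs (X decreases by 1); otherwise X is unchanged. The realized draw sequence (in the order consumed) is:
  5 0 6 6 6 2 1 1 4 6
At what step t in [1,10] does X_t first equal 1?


7

t=0: X=2, d=5 → hold, X_1=2
t=1: X=2, d=0 → birth, X_2=3
t=2: X=3, d=6 → hold, X_3=3
t=3: X=3, d=6 → hold, X_4=3
t=4: X=3, d=6 → hold, X_5=3
t=5: X=3, d=2 → death, X_6=2
t=6: X=2, d=1 → death, X_7=1
t=7: X=1, d=1 → death, X_8=0
t=8: X=0, d=4 → hold, X_9=0
t=9: X=0, d=6 → hold, X_10=0


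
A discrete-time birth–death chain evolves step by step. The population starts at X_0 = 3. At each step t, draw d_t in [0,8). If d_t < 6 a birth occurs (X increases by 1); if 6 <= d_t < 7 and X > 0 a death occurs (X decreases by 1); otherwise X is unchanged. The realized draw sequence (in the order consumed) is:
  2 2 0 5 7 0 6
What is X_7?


t=0: X=3, d=2 → birth, X_1=4
t=1: X=4, d=2 → birth, X_2=5
t=2: X=5, d=0 → birth, X_3=6
t=3: X=6, d=5 → birth, X_4=7
t=4: X=7, d=7 → hold, X_5=7
t=5: X=7, d=0 → birth, X_6=8
t=6: X=8, d=6 → death, X_7=7

7


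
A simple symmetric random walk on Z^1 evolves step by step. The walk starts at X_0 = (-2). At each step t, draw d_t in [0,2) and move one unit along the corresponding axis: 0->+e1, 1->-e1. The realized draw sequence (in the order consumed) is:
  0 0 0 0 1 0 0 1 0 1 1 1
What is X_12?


t=0: X=(-2), d=0 → +e1, X_1=(-1)
t=1: X=(-1), d=0 → +e1, X_2=(0)
t=2: X=(0), d=0 → +e1, X_3=(1)
t=3: X=(1), d=0 → +e1, X_4=(2)
t=4: X=(2), d=1 → -e1, X_5=(1)
t=5: X=(1), d=0 → +e1, X_6=(2)
t=6: X=(2), d=0 → +e1, X_7=(3)
t=7: X=(3), d=1 → -e1, X_8=(2)
t=8: X=(2), d=0 → +e1, X_9=(3)
t=9: X=(3), d=1 → -e1, X_10=(2)
t=10: X=(2), d=1 → -e1, X_11=(1)
t=11: X=(1), d=1 → -e1, X_12=(0)

(0)


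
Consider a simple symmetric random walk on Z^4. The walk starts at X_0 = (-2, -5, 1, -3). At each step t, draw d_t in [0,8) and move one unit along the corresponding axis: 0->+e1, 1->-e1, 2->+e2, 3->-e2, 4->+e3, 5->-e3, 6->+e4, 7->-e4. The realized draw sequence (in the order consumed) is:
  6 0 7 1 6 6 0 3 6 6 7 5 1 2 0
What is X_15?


t=0: X=(-2, -5, 1, -3), d=6 → +e4, X_1=(-2, -5, 1, -2)
t=1: X=(-2, -5, 1, -2), d=0 → +e1, X_2=(-1, -5, 1, -2)
t=2: X=(-1, -5, 1, -2), d=7 → -e4, X_3=(-1, -5, 1, -3)
t=3: X=(-1, -5, 1, -3), d=1 → -e1, X_4=(-2, -5, 1, -3)
t=4: X=(-2, -5, 1, -3), d=6 → +e4, X_5=(-2, -5, 1, -2)
t=5: X=(-2, -5, 1, -2), d=6 → +e4, X_6=(-2, -5, 1, -1)
t=6: X=(-2, -5, 1, -1), d=0 → +e1, X_7=(-1, -5, 1, -1)
t=7: X=(-1, -5, 1, -1), d=3 → -e2, X_8=(-1, -6, 1, -1)
t=8: X=(-1, -6, 1, -1), d=6 → +e4, X_9=(-1, -6, 1, 0)
t=9: X=(-1, -6, 1, 0), d=6 → +e4, X_10=(-1, -6, 1, 1)
t=10: X=(-1, -6, 1, 1), d=7 → -e4, X_11=(-1, -6, 1, 0)
t=11: X=(-1, -6, 1, 0), d=5 → -e3, X_12=(-1, -6, 0, 0)
t=12: X=(-1, -6, 0, 0), d=1 → -e1, X_13=(-2, -6, 0, 0)
t=13: X=(-2, -6, 0, 0), d=2 → +e2, X_14=(-2, -5, 0, 0)
t=14: X=(-2, -5, 0, 0), d=0 → +e1, X_15=(-1, -5, 0, 0)

(-1, -5, 0, 0)


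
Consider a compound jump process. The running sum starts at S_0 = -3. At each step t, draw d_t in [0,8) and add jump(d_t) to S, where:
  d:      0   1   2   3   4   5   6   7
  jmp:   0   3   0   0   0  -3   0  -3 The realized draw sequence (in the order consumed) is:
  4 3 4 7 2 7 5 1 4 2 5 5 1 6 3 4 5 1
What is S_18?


-12

t=0: S=-3, d=4, jump=0, S_1=-3
t=1: S=-3, d=3, jump=0, S_2=-3
t=2: S=-3, d=4, jump=0, S_3=-3
t=3: S=-3, d=7, jump=-3, S_4=-6
t=4: S=-6, d=2, jump=0, S_5=-6
t=5: S=-6, d=7, jump=-3, S_6=-9
t=6: S=-9, d=5, jump=-3, S_7=-12
t=7: S=-12, d=1, jump=3, S_8=-9
t=8: S=-9, d=4, jump=0, S_9=-9
t=9: S=-9, d=2, jump=0, S_10=-9
t=10: S=-9, d=5, jump=-3, S_11=-12
t=11: S=-12, d=5, jump=-3, S_12=-15
t=12: S=-15, d=1, jump=3, S_13=-12
t=13: S=-12, d=6, jump=0, S_14=-12
t=14: S=-12, d=3, jump=0, S_15=-12
t=15: S=-12, d=4, jump=0, S_16=-12
t=16: S=-12, d=5, jump=-3, S_17=-15
t=17: S=-15, d=1, jump=3, S_18=-12


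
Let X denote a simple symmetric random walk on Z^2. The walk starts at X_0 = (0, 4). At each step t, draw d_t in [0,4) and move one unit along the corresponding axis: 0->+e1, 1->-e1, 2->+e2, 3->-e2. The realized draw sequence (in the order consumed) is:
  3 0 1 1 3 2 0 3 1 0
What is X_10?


(0, 2)

t=0: X=(0, 4), d=3 → -e2, X_1=(0, 3)
t=1: X=(0, 3), d=0 → +e1, X_2=(1, 3)
t=2: X=(1, 3), d=1 → -e1, X_3=(0, 3)
t=3: X=(0, 3), d=1 → -e1, X_4=(-1, 3)
t=4: X=(-1, 3), d=3 → -e2, X_5=(-1, 2)
t=5: X=(-1, 2), d=2 → +e2, X_6=(-1, 3)
t=6: X=(-1, 3), d=0 → +e1, X_7=(0, 3)
t=7: X=(0, 3), d=3 → -e2, X_8=(0, 2)
t=8: X=(0, 2), d=1 → -e1, X_9=(-1, 2)
t=9: X=(-1, 2), d=0 → +e1, X_10=(0, 2)


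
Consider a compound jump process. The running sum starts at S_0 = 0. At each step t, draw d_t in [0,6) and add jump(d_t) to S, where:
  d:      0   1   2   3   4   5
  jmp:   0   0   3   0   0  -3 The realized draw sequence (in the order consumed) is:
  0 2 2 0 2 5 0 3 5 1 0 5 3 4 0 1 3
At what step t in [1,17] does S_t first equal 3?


2

t=0: S=0, d=0, jump=0, S_1=0
t=1: S=0, d=2, jump=3, S_2=3
t=2: S=3, d=2, jump=3, S_3=6
t=3: S=6, d=0, jump=0, S_4=6
t=4: S=6, d=2, jump=3, S_5=9
t=5: S=9, d=5, jump=-3, S_6=6
t=6: S=6, d=0, jump=0, S_7=6
t=7: S=6, d=3, jump=0, S_8=6
t=8: S=6, d=5, jump=-3, S_9=3
t=9: S=3, d=1, jump=0, S_10=3
t=10: S=3, d=0, jump=0, S_11=3
t=11: S=3, d=5, jump=-3, S_12=0
t=12: S=0, d=3, jump=0, S_13=0
t=13: S=0, d=4, jump=0, S_14=0
t=14: S=0, d=0, jump=0, S_15=0
t=15: S=0, d=1, jump=0, S_16=0
t=16: S=0, d=3, jump=0, S_17=0


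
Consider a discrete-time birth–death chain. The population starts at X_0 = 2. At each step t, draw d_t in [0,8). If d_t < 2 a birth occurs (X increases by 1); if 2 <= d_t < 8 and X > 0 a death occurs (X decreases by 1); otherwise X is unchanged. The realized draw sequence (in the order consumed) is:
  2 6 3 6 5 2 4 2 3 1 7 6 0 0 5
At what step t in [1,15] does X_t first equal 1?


t=0: X=2, d=2 → death, X_1=1
t=1: X=1, d=6 → death, X_2=0
t=2: X=0, d=3 → hold, X_3=0
t=3: X=0, d=6 → hold, X_4=0
t=4: X=0, d=5 → hold, X_5=0
t=5: X=0, d=2 → hold, X_6=0
t=6: X=0, d=4 → hold, X_7=0
t=7: X=0, d=2 → hold, X_8=0
t=8: X=0, d=3 → hold, X_9=0
t=9: X=0, d=1 → birth, X_10=1
t=10: X=1, d=7 → death, X_11=0
t=11: X=0, d=6 → hold, X_12=0
t=12: X=0, d=0 → birth, X_13=1
t=13: X=1, d=0 → birth, X_14=2
t=14: X=2, d=5 → death, X_15=1

1


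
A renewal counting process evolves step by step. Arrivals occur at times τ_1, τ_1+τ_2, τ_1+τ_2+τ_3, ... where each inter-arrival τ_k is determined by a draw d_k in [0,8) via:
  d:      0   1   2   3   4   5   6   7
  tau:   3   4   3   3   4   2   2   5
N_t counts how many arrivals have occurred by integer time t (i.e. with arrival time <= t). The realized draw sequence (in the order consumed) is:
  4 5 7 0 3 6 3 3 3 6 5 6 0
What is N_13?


draw d_1=4: τ_1=4, arrival time A_1=4
draw d_2=5: τ_2=2, arrival time A_2=6
draw d_3=7: τ_3=5, arrival time A_3=11
draw d_4=0: τ_4=3, arrival time A_4=14
draw d_5=3: τ_5=3, arrival time A_5=17
draw d_6=6: τ_6=2, arrival time A_6=19
draw d_7=3: τ_7=3, arrival time A_7=22
draw d_8=3: τ_8=3, arrival time A_8=25
draw d_9=3: τ_9=3, arrival time A_9=28
draw d_10=6: τ_10=2, arrival time A_10=30
draw d_11=5: τ_11=2, arrival time A_11=32
draw d_12=6: τ_12=2, arrival time A_12=34
draw d_13=0: τ_13=3, arrival time A_13=37
N_t over t=0..13: 0:0 1:0 2:0 3:0 4:1 5:1 6:2 7:2 8:2 9:2 10:2 11:3 12:3 13:3

3


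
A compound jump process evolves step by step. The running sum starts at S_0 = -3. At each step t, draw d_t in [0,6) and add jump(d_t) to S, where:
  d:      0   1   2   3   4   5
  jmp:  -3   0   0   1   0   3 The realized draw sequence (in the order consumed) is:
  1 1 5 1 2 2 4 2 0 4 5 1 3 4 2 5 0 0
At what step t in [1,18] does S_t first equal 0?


3

t=0: S=-3, d=1, jump=0, S_1=-3
t=1: S=-3, d=1, jump=0, S_2=-3
t=2: S=-3, d=5, jump=3, S_3=0
t=3: S=0, d=1, jump=0, S_4=0
t=4: S=0, d=2, jump=0, S_5=0
t=5: S=0, d=2, jump=0, S_6=0
t=6: S=0, d=4, jump=0, S_7=0
t=7: S=0, d=2, jump=0, S_8=0
t=8: S=0, d=0, jump=-3, S_9=-3
t=9: S=-3, d=4, jump=0, S_10=-3
t=10: S=-3, d=5, jump=3, S_11=0
t=11: S=0, d=1, jump=0, S_12=0
t=12: S=0, d=3, jump=1, S_13=1
t=13: S=1, d=4, jump=0, S_14=1
t=14: S=1, d=2, jump=0, S_15=1
t=15: S=1, d=5, jump=3, S_16=4
t=16: S=4, d=0, jump=-3, S_17=1
t=17: S=1, d=0, jump=-3, S_18=-2


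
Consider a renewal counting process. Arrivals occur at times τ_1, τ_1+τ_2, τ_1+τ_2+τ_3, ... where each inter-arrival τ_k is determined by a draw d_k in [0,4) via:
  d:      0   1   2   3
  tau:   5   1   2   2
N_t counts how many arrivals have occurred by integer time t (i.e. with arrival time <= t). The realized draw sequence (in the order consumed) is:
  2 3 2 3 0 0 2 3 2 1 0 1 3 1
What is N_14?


draw d_1=2: τ_1=2, arrival time A_1=2
draw d_2=3: τ_2=2, arrival time A_2=4
draw d_3=2: τ_3=2, arrival time A_3=6
draw d_4=3: τ_4=2, arrival time A_4=8
draw d_5=0: τ_5=5, arrival time A_5=13
draw d_6=0: τ_6=5, arrival time A_6=18
draw d_7=2: τ_7=2, arrival time A_7=20
draw d_8=3: τ_8=2, arrival time A_8=22
draw d_9=2: τ_9=2, arrival time A_9=24
draw d_10=1: τ_10=1, arrival time A_10=25
draw d_11=0: τ_11=5, arrival time A_11=30
draw d_12=1: τ_12=1, arrival time A_12=31
draw d_13=3: τ_13=2, arrival time A_13=33
draw d_14=1: τ_14=1, arrival time A_14=34
N_t over t=0..14: 0:0 1:0 2:1 3:1 4:2 5:2 6:3 7:3 8:4 9:4 10:4 11:4 12:4 13:5 14:5

5


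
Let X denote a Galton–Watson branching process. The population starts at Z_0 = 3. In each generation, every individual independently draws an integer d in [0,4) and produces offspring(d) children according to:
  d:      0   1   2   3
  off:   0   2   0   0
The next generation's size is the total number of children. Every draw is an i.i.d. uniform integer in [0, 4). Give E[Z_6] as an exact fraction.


Outcome values over d=0..3: [0, 2, 0, 0]
Σy = 2, Σy² = 4, M = 4
μ = 2/4 = 1/2,  σ² = 4/4 − (1/2)² = 3/4
E[Z_0] = 3
E[Z_1] = 1/2·E[Z_0] = 3/2
E[Z_2] = 1/2·E[Z_1] = 3/4
E[Z_3] = 1/2·E[Z_2] = 3/8
E[Z_4] = 1/2·E[Z_3] = 3/16
E[Z_5] = 1/2·E[Z_4] = 3/32
E[Z_6] = 1/2·E[Z_5] = 3/64

3/64


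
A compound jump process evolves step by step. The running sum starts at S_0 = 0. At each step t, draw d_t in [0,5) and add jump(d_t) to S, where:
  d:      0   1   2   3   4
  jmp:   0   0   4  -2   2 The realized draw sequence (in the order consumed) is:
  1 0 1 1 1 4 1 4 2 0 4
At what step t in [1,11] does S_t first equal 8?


9

t=0: S=0, d=1, jump=0, S_1=0
t=1: S=0, d=0, jump=0, S_2=0
t=2: S=0, d=1, jump=0, S_3=0
t=3: S=0, d=1, jump=0, S_4=0
t=4: S=0, d=1, jump=0, S_5=0
t=5: S=0, d=4, jump=2, S_6=2
t=6: S=2, d=1, jump=0, S_7=2
t=7: S=2, d=4, jump=2, S_8=4
t=8: S=4, d=2, jump=4, S_9=8
t=9: S=8, d=0, jump=0, S_10=8
t=10: S=8, d=4, jump=2, S_11=10


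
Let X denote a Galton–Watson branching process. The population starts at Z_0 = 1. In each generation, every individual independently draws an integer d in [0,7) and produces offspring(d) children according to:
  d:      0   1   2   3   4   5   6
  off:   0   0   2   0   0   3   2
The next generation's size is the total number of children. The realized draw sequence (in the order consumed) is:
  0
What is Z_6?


gen 0: Z_0=1, draws=[0], offspring=[0], Z_1=0
gen 1: Z_1=0, draws=[], offspring=[], Z_2=0
gen 2: Z_2=0, draws=[], offspring=[], Z_3=0
gen 3: Z_3=0, draws=[], offspring=[], Z_4=0
gen 4: Z_4=0, draws=[], offspring=[], Z_5=0
gen 5: Z_5=0, draws=[], offspring=[], Z_6=0

0


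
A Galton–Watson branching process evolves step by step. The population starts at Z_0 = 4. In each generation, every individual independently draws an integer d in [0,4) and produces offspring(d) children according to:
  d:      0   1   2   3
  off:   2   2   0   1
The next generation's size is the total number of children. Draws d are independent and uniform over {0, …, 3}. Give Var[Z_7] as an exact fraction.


10611734375/67108864

Outcome values over d=0..3: [2, 2, 0, 1]
Σy = 5, Σy² = 9, M = 4
μ = 5/4 = 5/4,  σ² = 9/4 − (5/4)² = 11/16
V_0 = 0, E_0 = 4
V_1 = 11/16·E_0 + (5/4)²·V_0 = 11/4;  E_1 = 5
V_2 = 11/16·E_1 + (5/4)²·V_1 = 495/64;  E_2 = 25/4
V_3 = 11/16·E_2 + (5/4)²·V_2 = 16775/1024;  E_3 = 125/16
V_4 = 11/16·E_3 + (5/4)²·V_3 = 507375/16384;  E_4 = 625/64
V_5 = 11/16·E_4 + (5/4)²·V_4 = 14444375/262144;  E_5 = 3125/256
V_6 = 11/16·E_5 + (5/4)²·V_5 = 396309375/4194304;  E_6 = 15625/1024
V_7 = 11/16·E_6 + (5/4)²·V_6 = 10611734375/67108864;  E_7 = 78125/4096


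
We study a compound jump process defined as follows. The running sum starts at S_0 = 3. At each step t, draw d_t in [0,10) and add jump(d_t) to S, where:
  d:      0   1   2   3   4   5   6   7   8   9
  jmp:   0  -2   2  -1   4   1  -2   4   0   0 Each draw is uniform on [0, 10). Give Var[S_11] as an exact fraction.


1166/25

Outcome values over d=0..9: [0, -2, 2, -1, 4, 1, -2, 4, 0, 0]
Σy = 6, Σy² = 46, M = 10
μ = 6/10 = 3/5,  σ² = 46/10 − (3/5)² = 106/25
Independent increments: Var[S_11] = 11·σ² = 11·(106/25) = 1166/25


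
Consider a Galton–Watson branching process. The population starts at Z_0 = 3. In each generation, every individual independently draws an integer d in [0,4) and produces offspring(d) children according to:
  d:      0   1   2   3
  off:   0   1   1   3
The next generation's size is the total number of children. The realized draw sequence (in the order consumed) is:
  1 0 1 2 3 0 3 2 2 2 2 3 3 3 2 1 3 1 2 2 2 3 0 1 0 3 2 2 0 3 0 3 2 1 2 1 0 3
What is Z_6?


gen 0: Z_0=3, draws=[1, 0, 1], offspring=[1, 0, 1], Z_1=2
gen 1: Z_1=2, draws=[2, 3], offspring=[1, 3], Z_2=4
gen 2: Z_2=4, draws=[0, 3, 2, 2], offspring=[0, 3, 1, 1], Z_3=5
gen 3: Z_3=5, draws=[2, 2, 3, 3, 3], offspring=[1, 1, 3, 3, 3], Z_4=11
gen 4: Z_4=11, draws=[2, 1, 3, 1, 2, 2, 2, 3, 0, 1, 0], offspring=[1, 1, 3, 1, 1, 1, 1, 3, 0, 1, 0], Z_5=13
gen 5: Z_5=13, draws=[3, 2, 2, 0, 3, 0, 3, 2, 1, 2, 1, 0, 3], offspring=[3, 1, 1, 0, 3, 0, 3, 1, 1, 1, 1, 0, 3], Z_6=18

18


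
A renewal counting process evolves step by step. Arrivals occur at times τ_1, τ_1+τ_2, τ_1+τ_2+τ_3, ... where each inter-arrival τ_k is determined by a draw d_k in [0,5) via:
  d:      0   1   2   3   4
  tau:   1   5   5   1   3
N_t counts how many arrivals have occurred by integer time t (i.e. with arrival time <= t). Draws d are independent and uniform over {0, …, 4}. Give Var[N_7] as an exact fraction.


Inter-arrival values over d=0..4: [1, 5, 5, 1, 3]
Each d has probability 1/5, so the pmf of τ is: f(1) = 2/5, f(3) = 1/5, f(5) = 2/5
Let p_n(j) = P(N_n = j), with p_0 = [1]. Condition on τ_1: p_n(0) = P(τ > n), and for j >= 1, p_n(j) = Σ_{k<=n} f(k)·p_{n−k}(j−1)
p_1 = [3/5, 2/5]  (j = 0..1)
p_2 = [3/5, 6/25, 4/25]  (j = 0..2)
p_3 = [2/5, 11/25, 12/125, 8/125]  (j = 0..3)
p_4 = [2/5, 7/25, 32/125, 24/625, 16/625]  (j = 0..4)
p_5 = [0, 17/25, 4/25, 84/625, 48/3125, 32/3125]  (j = 0..5)
p_6 = [0, 8/25, 13/25, 52/625, 208/3125, 96/15625, 64/15625]  (j = 0..6)
p_7 = [0, 8/25, 7/25, 202/625, 128/3125, 496/15625, 192/78125, 128/78125]  (j = 0..7)
E[N_7] = Σ j·p_7(j) = 171748/78125;  E[N_7²] = Σ j²·p_7(j) = 466134/78125
Var[N_7] = 466134/78125 − (171748/78125)² = 6919343246/6103515625

6919343246/6103515625


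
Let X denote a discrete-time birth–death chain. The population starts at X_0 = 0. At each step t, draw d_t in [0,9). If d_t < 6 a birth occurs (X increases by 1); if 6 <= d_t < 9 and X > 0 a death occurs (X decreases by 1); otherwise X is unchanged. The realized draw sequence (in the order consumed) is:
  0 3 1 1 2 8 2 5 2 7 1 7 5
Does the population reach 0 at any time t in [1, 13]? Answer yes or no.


t=0: X=0, d=0 → birth, X_1=1
t=1: X=1, d=3 → birth, X_2=2
t=2: X=2, d=1 → birth, X_3=3
t=3: X=3, d=1 → birth, X_4=4
t=4: X=4, d=2 → birth, X_5=5
t=5: X=5, d=8 → death, X_6=4
t=6: X=4, d=2 → birth, X_7=5
t=7: X=5, d=5 → birth, X_8=6
t=8: X=6, d=2 → birth, X_9=7
t=9: X=7, d=7 → death, X_10=6
t=10: X=6, d=1 → birth, X_11=7
t=11: X=7, d=7 → death, X_12=6
t=12: X=6, d=5 → birth, X_13=7

no


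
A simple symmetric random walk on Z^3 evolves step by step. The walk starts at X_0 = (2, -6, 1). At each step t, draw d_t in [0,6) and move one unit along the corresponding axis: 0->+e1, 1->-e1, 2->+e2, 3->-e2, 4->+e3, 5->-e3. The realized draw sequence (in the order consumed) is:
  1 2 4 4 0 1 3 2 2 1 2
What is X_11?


(0, -3, 3)

t=0: X=(2, -6, 1), d=1 → -e1, X_1=(1, -6, 1)
t=1: X=(1, -6, 1), d=2 → +e2, X_2=(1, -5, 1)
t=2: X=(1, -5, 1), d=4 → +e3, X_3=(1, -5, 2)
t=3: X=(1, -5, 2), d=4 → +e3, X_4=(1, -5, 3)
t=4: X=(1, -5, 3), d=0 → +e1, X_5=(2, -5, 3)
t=5: X=(2, -5, 3), d=1 → -e1, X_6=(1, -5, 3)
t=6: X=(1, -5, 3), d=3 → -e2, X_7=(1, -6, 3)
t=7: X=(1, -6, 3), d=2 → +e2, X_8=(1, -5, 3)
t=8: X=(1, -5, 3), d=2 → +e2, X_9=(1, -4, 3)
t=9: X=(1, -4, 3), d=1 → -e1, X_10=(0, -4, 3)
t=10: X=(0, -4, 3), d=2 → +e2, X_11=(0, -3, 3)


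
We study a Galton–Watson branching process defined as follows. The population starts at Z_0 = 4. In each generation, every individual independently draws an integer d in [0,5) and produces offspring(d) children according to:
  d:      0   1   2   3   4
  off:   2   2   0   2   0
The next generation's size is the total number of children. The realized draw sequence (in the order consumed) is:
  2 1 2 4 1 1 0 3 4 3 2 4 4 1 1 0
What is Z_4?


6

gen 0: Z_0=4, draws=[2, 1, 2, 4], offspring=[0, 2, 0, 0], Z_1=2
gen 1: Z_1=2, draws=[1, 1], offspring=[2, 2], Z_2=4
gen 2: Z_2=4, draws=[0, 3, 4, 3], offspring=[2, 2, 0, 2], Z_3=6
gen 3: Z_3=6, draws=[2, 4, 4, 1, 1, 0], offspring=[0, 0, 0, 2, 2, 2], Z_4=6


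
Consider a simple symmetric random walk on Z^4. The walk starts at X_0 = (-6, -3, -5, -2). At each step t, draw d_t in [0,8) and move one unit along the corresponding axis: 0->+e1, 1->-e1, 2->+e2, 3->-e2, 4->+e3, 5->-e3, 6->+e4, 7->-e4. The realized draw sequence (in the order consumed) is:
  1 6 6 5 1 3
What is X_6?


(-8, -4, -6, 0)

t=0: X=(-6, -3, -5, -2), d=1 → -e1, X_1=(-7, -3, -5, -2)
t=1: X=(-7, -3, -5, -2), d=6 → +e4, X_2=(-7, -3, -5, -1)
t=2: X=(-7, -3, -5, -1), d=6 → +e4, X_3=(-7, -3, -5, 0)
t=3: X=(-7, -3, -5, 0), d=5 → -e3, X_4=(-7, -3, -6, 0)
t=4: X=(-7, -3, -6, 0), d=1 → -e1, X_5=(-8, -3, -6, 0)
t=5: X=(-8, -3, -6, 0), d=3 → -e2, X_6=(-8, -4, -6, 0)


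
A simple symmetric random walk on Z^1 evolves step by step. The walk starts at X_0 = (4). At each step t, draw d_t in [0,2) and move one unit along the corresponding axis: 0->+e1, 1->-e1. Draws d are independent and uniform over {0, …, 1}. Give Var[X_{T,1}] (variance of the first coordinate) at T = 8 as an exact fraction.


8

Outcome values over d=0..1: [1, -1]
Σy = 0, Σy² = 2, M = 2
μ = 0/2 = 0,  σ² = 2/2 − (0)² = 1
Independent increments: Var[X_8] = 8·σ² = 8·(1) = 8


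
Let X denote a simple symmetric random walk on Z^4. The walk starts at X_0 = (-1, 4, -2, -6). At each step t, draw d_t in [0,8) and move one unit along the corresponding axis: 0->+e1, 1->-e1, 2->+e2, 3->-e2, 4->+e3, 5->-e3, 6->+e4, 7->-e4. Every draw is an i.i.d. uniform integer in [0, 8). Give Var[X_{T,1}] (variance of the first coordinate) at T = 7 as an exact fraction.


Outcome values over d=0..7: [1, -1, 0, 0, 0, 0, 0, 0]
Σy = 0, Σy² = 2, M = 8
μ = 0/8 = 0,  σ² = 2/8 − (0)² = 1/4
Independent increments: Var[X_7] = 7·σ² = 7·(1/4) = 7/4

7/4


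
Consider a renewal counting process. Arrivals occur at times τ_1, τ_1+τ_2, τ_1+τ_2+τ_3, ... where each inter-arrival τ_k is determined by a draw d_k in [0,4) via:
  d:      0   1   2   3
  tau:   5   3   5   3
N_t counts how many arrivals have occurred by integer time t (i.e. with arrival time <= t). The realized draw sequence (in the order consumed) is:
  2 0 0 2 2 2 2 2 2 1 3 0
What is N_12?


2

draw d_1=2: τ_1=5, arrival time A_1=5
draw d_2=0: τ_2=5, arrival time A_2=10
draw d_3=0: τ_3=5, arrival time A_3=15
draw d_4=2: τ_4=5, arrival time A_4=20
draw d_5=2: τ_5=5, arrival time A_5=25
draw d_6=2: τ_6=5, arrival time A_6=30
draw d_7=2: τ_7=5, arrival time A_7=35
draw d_8=2: τ_8=5, arrival time A_8=40
draw d_9=2: τ_9=5, arrival time A_9=45
draw d_10=1: τ_10=3, arrival time A_10=48
draw d_11=3: τ_11=3, arrival time A_11=51
draw d_12=0: τ_12=5, arrival time A_12=56
N_t over t=0..12: 0:0 1:0 2:0 3:0 4:0 5:1 6:1 7:1 8:1 9:1 10:2 11:2 12:2


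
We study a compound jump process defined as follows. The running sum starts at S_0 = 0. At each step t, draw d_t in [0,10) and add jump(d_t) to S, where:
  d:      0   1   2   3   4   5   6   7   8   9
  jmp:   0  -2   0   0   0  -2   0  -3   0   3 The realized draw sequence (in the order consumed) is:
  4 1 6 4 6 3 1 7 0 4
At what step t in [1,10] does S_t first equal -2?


t=0: S=0, d=4, jump=0, S_1=0
t=1: S=0, d=1, jump=-2, S_2=-2
t=2: S=-2, d=6, jump=0, S_3=-2
t=3: S=-2, d=4, jump=0, S_4=-2
t=4: S=-2, d=6, jump=0, S_5=-2
t=5: S=-2, d=3, jump=0, S_6=-2
t=6: S=-2, d=1, jump=-2, S_7=-4
t=7: S=-4, d=7, jump=-3, S_8=-7
t=8: S=-7, d=0, jump=0, S_9=-7
t=9: S=-7, d=4, jump=0, S_10=-7

2


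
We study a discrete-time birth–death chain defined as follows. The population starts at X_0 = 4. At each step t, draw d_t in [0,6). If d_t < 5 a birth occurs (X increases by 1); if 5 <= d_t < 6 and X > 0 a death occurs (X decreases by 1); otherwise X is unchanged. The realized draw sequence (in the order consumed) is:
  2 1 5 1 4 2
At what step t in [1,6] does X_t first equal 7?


5

t=0: X=4, d=2 → birth, X_1=5
t=1: X=5, d=1 → birth, X_2=6
t=2: X=6, d=5 → death, X_3=5
t=3: X=5, d=1 → birth, X_4=6
t=4: X=6, d=4 → birth, X_5=7
t=5: X=7, d=2 → birth, X_6=8
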